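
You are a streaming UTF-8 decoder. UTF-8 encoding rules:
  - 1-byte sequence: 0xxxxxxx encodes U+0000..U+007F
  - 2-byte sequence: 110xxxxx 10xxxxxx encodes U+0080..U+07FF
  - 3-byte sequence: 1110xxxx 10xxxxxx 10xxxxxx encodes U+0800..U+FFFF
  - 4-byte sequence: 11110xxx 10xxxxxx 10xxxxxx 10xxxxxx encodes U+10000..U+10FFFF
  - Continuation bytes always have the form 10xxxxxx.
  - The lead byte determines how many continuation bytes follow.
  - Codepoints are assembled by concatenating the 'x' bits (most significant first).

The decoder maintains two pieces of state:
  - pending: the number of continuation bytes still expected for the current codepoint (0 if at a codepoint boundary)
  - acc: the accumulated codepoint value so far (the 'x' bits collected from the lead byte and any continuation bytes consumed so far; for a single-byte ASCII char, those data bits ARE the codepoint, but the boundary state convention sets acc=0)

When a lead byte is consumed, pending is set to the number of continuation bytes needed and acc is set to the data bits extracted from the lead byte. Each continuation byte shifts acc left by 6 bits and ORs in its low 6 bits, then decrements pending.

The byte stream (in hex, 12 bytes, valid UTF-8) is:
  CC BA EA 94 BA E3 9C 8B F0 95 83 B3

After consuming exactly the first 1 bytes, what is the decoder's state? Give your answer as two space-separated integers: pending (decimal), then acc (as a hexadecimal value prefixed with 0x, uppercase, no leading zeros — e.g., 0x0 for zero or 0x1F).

Answer: 1 0xC

Derivation:
Byte[0]=CC: 2-byte lead. pending=1, acc=0xC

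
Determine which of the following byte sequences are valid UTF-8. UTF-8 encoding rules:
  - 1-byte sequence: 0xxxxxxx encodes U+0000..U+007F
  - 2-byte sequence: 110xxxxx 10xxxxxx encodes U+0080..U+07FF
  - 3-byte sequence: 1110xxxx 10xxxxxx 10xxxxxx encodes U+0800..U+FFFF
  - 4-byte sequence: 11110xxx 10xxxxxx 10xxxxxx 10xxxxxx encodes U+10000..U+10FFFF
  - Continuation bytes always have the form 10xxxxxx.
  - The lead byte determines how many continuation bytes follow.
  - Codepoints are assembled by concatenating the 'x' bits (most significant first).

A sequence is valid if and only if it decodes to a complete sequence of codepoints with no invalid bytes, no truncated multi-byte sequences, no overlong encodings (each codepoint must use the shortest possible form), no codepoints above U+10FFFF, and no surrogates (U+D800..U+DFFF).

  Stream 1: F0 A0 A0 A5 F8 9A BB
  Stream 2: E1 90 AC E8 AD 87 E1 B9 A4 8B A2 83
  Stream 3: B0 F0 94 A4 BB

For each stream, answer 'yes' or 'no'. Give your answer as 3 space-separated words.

Answer: no no no

Derivation:
Stream 1: error at byte offset 4. INVALID
Stream 2: error at byte offset 9. INVALID
Stream 3: error at byte offset 0. INVALID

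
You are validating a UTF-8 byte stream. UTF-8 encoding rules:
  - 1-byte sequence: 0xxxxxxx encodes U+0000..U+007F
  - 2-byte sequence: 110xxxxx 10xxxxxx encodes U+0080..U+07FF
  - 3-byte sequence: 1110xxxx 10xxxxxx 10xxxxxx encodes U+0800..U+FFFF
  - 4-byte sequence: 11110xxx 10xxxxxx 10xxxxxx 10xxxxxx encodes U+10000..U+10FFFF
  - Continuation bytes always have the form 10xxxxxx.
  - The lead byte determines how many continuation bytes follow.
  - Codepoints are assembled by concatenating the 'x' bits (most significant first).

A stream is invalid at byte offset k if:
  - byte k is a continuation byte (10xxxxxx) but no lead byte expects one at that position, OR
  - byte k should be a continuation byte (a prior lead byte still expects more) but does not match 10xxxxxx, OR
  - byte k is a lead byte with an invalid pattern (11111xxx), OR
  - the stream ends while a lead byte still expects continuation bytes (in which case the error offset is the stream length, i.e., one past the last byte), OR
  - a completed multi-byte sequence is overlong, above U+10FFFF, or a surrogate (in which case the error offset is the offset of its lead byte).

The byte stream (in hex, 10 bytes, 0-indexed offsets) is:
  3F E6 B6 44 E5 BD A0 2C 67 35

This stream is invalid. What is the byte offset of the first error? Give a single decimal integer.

Answer: 3

Derivation:
Byte[0]=3F: 1-byte ASCII. cp=U+003F
Byte[1]=E6: 3-byte lead, need 2 cont bytes. acc=0x6
Byte[2]=B6: continuation. acc=(acc<<6)|0x36=0x1B6
Byte[3]=44: expected 10xxxxxx continuation. INVALID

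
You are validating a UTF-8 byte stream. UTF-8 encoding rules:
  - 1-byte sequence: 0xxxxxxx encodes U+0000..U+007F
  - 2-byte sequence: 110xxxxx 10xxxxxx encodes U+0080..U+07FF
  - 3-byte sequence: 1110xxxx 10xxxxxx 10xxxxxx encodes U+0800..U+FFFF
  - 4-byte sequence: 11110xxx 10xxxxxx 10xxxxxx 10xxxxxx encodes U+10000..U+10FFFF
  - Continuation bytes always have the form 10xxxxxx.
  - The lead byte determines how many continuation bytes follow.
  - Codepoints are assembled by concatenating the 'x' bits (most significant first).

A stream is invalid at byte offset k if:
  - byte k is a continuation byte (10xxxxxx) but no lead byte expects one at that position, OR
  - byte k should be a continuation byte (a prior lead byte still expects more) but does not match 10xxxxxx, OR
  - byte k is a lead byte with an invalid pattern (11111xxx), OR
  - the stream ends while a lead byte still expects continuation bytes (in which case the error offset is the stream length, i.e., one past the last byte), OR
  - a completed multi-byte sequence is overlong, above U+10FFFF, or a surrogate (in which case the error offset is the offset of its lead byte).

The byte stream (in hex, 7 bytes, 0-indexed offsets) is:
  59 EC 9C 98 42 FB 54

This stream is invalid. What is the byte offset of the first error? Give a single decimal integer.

Answer: 5

Derivation:
Byte[0]=59: 1-byte ASCII. cp=U+0059
Byte[1]=EC: 3-byte lead, need 2 cont bytes. acc=0xC
Byte[2]=9C: continuation. acc=(acc<<6)|0x1C=0x31C
Byte[3]=98: continuation. acc=(acc<<6)|0x18=0xC718
Completed: cp=U+C718 (starts at byte 1)
Byte[4]=42: 1-byte ASCII. cp=U+0042
Byte[5]=FB: INVALID lead byte (not 0xxx/110x/1110/11110)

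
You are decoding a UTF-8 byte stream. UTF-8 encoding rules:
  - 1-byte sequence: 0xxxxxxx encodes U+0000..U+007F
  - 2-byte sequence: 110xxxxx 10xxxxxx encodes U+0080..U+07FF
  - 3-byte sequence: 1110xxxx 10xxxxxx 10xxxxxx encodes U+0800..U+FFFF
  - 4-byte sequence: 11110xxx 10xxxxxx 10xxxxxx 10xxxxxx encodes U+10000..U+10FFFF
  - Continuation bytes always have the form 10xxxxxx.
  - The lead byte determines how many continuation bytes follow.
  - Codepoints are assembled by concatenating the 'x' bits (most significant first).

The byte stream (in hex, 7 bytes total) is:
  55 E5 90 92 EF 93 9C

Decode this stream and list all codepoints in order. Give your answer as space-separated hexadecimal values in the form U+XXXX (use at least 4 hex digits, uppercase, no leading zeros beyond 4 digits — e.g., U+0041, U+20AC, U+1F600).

Byte[0]=55: 1-byte ASCII. cp=U+0055
Byte[1]=E5: 3-byte lead, need 2 cont bytes. acc=0x5
Byte[2]=90: continuation. acc=(acc<<6)|0x10=0x150
Byte[3]=92: continuation. acc=(acc<<6)|0x12=0x5412
Completed: cp=U+5412 (starts at byte 1)
Byte[4]=EF: 3-byte lead, need 2 cont bytes. acc=0xF
Byte[5]=93: continuation. acc=(acc<<6)|0x13=0x3D3
Byte[6]=9C: continuation. acc=(acc<<6)|0x1C=0xF4DC
Completed: cp=U+F4DC (starts at byte 4)

Answer: U+0055 U+5412 U+F4DC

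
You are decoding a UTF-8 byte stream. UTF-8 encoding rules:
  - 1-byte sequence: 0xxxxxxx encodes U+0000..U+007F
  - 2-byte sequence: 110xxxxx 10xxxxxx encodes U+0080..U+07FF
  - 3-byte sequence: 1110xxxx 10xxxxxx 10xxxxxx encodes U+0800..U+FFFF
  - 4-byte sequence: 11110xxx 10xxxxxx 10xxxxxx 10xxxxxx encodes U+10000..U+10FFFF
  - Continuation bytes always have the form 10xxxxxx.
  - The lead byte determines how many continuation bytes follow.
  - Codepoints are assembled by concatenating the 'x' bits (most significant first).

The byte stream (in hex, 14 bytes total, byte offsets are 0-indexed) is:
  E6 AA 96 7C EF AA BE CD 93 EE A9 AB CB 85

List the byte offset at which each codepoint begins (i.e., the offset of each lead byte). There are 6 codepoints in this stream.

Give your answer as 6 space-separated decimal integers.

Answer: 0 3 4 7 9 12

Derivation:
Byte[0]=E6: 3-byte lead, need 2 cont bytes. acc=0x6
Byte[1]=AA: continuation. acc=(acc<<6)|0x2A=0x1AA
Byte[2]=96: continuation. acc=(acc<<6)|0x16=0x6A96
Completed: cp=U+6A96 (starts at byte 0)
Byte[3]=7C: 1-byte ASCII. cp=U+007C
Byte[4]=EF: 3-byte lead, need 2 cont bytes. acc=0xF
Byte[5]=AA: continuation. acc=(acc<<6)|0x2A=0x3EA
Byte[6]=BE: continuation. acc=(acc<<6)|0x3E=0xFABE
Completed: cp=U+FABE (starts at byte 4)
Byte[7]=CD: 2-byte lead, need 1 cont bytes. acc=0xD
Byte[8]=93: continuation. acc=(acc<<6)|0x13=0x353
Completed: cp=U+0353 (starts at byte 7)
Byte[9]=EE: 3-byte lead, need 2 cont bytes. acc=0xE
Byte[10]=A9: continuation. acc=(acc<<6)|0x29=0x3A9
Byte[11]=AB: continuation. acc=(acc<<6)|0x2B=0xEA6B
Completed: cp=U+EA6B (starts at byte 9)
Byte[12]=CB: 2-byte lead, need 1 cont bytes. acc=0xB
Byte[13]=85: continuation. acc=(acc<<6)|0x05=0x2C5
Completed: cp=U+02C5 (starts at byte 12)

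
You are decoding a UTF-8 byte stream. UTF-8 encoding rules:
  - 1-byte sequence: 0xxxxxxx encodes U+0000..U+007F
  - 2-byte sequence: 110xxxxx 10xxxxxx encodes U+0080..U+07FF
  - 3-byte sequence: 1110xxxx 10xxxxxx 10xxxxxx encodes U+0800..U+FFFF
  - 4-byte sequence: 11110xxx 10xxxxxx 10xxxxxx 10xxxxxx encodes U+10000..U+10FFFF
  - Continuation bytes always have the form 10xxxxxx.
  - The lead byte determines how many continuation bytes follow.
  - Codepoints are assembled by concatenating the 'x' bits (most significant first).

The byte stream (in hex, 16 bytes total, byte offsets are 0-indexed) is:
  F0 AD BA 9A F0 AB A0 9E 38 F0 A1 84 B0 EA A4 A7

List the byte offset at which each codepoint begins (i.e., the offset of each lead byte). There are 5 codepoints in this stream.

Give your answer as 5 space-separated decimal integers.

Answer: 0 4 8 9 13

Derivation:
Byte[0]=F0: 4-byte lead, need 3 cont bytes. acc=0x0
Byte[1]=AD: continuation. acc=(acc<<6)|0x2D=0x2D
Byte[2]=BA: continuation. acc=(acc<<6)|0x3A=0xB7A
Byte[3]=9A: continuation. acc=(acc<<6)|0x1A=0x2DE9A
Completed: cp=U+2DE9A (starts at byte 0)
Byte[4]=F0: 4-byte lead, need 3 cont bytes. acc=0x0
Byte[5]=AB: continuation. acc=(acc<<6)|0x2B=0x2B
Byte[6]=A0: continuation. acc=(acc<<6)|0x20=0xAE0
Byte[7]=9E: continuation. acc=(acc<<6)|0x1E=0x2B81E
Completed: cp=U+2B81E (starts at byte 4)
Byte[8]=38: 1-byte ASCII. cp=U+0038
Byte[9]=F0: 4-byte lead, need 3 cont bytes. acc=0x0
Byte[10]=A1: continuation. acc=(acc<<6)|0x21=0x21
Byte[11]=84: continuation. acc=(acc<<6)|0x04=0x844
Byte[12]=B0: continuation. acc=(acc<<6)|0x30=0x21130
Completed: cp=U+21130 (starts at byte 9)
Byte[13]=EA: 3-byte lead, need 2 cont bytes. acc=0xA
Byte[14]=A4: continuation. acc=(acc<<6)|0x24=0x2A4
Byte[15]=A7: continuation. acc=(acc<<6)|0x27=0xA927
Completed: cp=U+A927 (starts at byte 13)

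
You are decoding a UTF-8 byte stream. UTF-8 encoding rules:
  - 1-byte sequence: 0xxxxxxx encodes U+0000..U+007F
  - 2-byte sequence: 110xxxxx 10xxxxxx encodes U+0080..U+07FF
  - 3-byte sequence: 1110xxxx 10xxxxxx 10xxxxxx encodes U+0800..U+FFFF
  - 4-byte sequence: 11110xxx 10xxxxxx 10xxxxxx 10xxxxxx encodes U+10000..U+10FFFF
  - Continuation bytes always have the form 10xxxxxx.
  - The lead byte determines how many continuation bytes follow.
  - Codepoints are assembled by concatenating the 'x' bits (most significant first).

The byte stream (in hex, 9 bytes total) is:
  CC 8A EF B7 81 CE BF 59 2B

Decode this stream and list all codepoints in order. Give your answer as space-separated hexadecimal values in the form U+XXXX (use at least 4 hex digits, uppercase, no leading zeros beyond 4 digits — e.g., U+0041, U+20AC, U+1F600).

Byte[0]=CC: 2-byte lead, need 1 cont bytes. acc=0xC
Byte[1]=8A: continuation. acc=(acc<<6)|0x0A=0x30A
Completed: cp=U+030A (starts at byte 0)
Byte[2]=EF: 3-byte lead, need 2 cont bytes. acc=0xF
Byte[3]=B7: continuation. acc=(acc<<6)|0x37=0x3F7
Byte[4]=81: continuation. acc=(acc<<6)|0x01=0xFDC1
Completed: cp=U+FDC1 (starts at byte 2)
Byte[5]=CE: 2-byte lead, need 1 cont bytes. acc=0xE
Byte[6]=BF: continuation. acc=(acc<<6)|0x3F=0x3BF
Completed: cp=U+03BF (starts at byte 5)
Byte[7]=59: 1-byte ASCII. cp=U+0059
Byte[8]=2B: 1-byte ASCII. cp=U+002B

Answer: U+030A U+FDC1 U+03BF U+0059 U+002B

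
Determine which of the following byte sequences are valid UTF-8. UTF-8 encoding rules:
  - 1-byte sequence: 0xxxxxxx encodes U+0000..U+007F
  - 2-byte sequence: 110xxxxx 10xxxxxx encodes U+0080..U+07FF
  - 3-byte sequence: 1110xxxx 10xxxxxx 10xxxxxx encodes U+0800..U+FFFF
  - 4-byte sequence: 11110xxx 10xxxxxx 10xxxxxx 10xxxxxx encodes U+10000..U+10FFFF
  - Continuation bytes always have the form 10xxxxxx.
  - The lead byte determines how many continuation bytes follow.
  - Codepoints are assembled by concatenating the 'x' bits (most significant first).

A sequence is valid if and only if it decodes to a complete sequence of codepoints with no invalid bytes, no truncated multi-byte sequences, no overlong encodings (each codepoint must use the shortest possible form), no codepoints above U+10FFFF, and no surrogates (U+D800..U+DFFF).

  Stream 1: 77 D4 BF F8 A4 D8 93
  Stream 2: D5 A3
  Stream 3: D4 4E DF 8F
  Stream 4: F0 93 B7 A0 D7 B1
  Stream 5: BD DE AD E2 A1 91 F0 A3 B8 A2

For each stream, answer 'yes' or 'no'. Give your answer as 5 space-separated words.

Stream 1: error at byte offset 3. INVALID
Stream 2: decodes cleanly. VALID
Stream 3: error at byte offset 1. INVALID
Stream 4: decodes cleanly. VALID
Stream 5: error at byte offset 0. INVALID

Answer: no yes no yes no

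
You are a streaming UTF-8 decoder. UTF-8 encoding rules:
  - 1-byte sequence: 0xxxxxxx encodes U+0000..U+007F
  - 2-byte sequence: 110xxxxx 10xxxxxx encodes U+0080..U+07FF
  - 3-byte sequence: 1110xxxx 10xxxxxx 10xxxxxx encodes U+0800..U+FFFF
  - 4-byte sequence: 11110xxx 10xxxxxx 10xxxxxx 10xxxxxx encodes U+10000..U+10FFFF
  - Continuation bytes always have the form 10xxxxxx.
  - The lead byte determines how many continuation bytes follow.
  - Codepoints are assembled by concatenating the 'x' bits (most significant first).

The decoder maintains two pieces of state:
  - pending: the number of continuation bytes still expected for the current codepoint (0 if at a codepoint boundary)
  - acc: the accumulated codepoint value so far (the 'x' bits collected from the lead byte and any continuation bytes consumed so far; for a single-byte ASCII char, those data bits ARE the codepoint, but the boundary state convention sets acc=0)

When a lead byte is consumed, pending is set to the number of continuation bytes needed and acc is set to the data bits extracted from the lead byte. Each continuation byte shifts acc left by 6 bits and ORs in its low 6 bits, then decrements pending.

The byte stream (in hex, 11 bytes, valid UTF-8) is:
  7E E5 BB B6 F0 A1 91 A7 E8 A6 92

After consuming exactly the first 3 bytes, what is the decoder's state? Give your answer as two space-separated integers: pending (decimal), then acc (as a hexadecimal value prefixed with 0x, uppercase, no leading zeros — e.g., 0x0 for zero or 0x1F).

Byte[0]=7E: 1-byte. pending=0, acc=0x0
Byte[1]=E5: 3-byte lead. pending=2, acc=0x5
Byte[2]=BB: continuation. acc=(acc<<6)|0x3B=0x17B, pending=1

Answer: 1 0x17B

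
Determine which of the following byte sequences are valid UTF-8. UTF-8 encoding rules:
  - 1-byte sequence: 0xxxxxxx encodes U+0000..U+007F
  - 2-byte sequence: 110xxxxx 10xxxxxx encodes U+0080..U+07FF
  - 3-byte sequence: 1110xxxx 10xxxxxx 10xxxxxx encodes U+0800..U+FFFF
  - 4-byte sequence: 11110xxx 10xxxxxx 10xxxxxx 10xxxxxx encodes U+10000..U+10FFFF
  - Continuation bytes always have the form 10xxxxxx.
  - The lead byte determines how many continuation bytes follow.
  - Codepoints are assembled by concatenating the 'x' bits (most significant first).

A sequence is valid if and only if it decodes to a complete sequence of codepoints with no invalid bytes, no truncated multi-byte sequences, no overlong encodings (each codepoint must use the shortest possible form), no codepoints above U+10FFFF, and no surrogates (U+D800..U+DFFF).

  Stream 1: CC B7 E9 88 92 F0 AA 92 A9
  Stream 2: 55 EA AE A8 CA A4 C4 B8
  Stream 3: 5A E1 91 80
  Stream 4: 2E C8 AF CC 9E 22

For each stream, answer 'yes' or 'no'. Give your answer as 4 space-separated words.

Answer: yes yes yes yes

Derivation:
Stream 1: decodes cleanly. VALID
Stream 2: decodes cleanly. VALID
Stream 3: decodes cleanly. VALID
Stream 4: decodes cleanly. VALID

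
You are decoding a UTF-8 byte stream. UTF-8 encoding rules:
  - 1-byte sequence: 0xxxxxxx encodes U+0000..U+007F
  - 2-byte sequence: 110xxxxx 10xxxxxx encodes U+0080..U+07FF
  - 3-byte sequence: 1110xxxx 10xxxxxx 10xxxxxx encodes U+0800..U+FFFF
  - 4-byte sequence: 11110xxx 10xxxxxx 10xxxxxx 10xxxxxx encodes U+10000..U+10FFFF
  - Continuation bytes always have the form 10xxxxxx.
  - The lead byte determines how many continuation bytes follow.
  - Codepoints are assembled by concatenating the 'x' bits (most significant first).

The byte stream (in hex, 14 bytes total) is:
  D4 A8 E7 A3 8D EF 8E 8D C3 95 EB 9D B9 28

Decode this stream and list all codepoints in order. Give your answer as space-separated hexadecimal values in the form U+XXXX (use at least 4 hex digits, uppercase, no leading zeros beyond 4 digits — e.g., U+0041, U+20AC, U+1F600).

Answer: U+0528 U+78CD U+F38D U+00D5 U+B779 U+0028

Derivation:
Byte[0]=D4: 2-byte lead, need 1 cont bytes. acc=0x14
Byte[1]=A8: continuation. acc=(acc<<6)|0x28=0x528
Completed: cp=U+0528 (starts at byte 0)
Byte[2]=E7: 3-byte lead, need 2 cont bytes. acc=0x7
Byte[3]=A3: continuation. acc=(acc<<6)|0x23=0x1E3
Byte[4]=8D: continuation. acc=(acc<<6)|0x0D=0x78CD
Completed: cp=U+78CD (starts at byte 2)
Byte[5]=EF: 3-byte lead, need 2 cont bytes. acc=0xF
Byte[6]=8E: continuation. acc=(acc<<6)|0x0E=0x3CE
Byte[7]=8D: continuation. acc=(acc<<6)|0x0D=0xF38D
Completed: cp=U+F38D (starts at byte 5)
Byte[8]=C3: 2-byte lead, need 1 cont bytes. acc=0x3
Byte[9]=95: continuation. acc=(acc<<6)|0x15=0xD5
Completed: cp=U+00D5 (starts at byte 8)
Byte[10]=EB: 3-byte lead, need 2 cont bytes. acc=0xB
Byte[11]=9D: continuation. acc=(acc<<6)|0x1D=0x2DD
Byte[12]=B9: continuation. acc=(acc<<6)|0x39=0xB779
Completed: cp=U+B779 (starts at byte 10)
Byte[13]=28: 1-byte ASCII. cp=U+0028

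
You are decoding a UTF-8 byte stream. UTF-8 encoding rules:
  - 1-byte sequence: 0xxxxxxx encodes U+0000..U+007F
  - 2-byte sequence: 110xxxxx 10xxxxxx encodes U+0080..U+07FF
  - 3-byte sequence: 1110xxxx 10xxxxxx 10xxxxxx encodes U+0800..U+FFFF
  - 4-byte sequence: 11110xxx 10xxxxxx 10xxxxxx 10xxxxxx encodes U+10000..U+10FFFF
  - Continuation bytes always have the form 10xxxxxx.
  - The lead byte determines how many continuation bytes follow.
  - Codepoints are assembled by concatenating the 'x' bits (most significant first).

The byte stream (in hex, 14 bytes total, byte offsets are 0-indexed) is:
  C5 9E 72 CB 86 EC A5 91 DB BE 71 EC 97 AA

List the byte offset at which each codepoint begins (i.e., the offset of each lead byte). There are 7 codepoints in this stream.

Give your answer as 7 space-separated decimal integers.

Answer: 0 2 3 5 8 10 11

Derivation:
Byte[0]=C5: 2-byte lead, need 1 cont bytes. acc=0x5
Byte[1]=9E: continuation. acc=(acc<<6)|0x1E=0x15E
Completed: cp=U+015E (starts at byte 0)
Byte[2]=72: 1-byte ASCII. cp=U+0072
Byte[3]=CB: 2-byte lead, need 1 cont bytes. acc=0xB
Byte[4]=86: continuation. acc=(acc<<6)|0x06=0x2C6
Completed: cp=U+02C6 (starts at byte 3)
Byte[5]=EC: 3-byte lead, need 2 cont bytes. acc=0xC
Byte[6]=A5: continuation. acc=(acc<<6)|0x25=0x325
Byte[7]=91: continuation. acc=(acc<<6)|0x11=0xC951
Completed: cp=U+C951 (starts at byte 5)
Byte[8]=DB: 2-byte lead, need 1 cont bytes. acc=0x1B
Byte[9]=BE: continuation. acc=(acc<<6)|0x3E=0x6FE
Completed: cp=U+06FE (starts at byte 8)
Byte[10]=71: 1-byte ASCII. cp=U+0071
Byte[11]=EC: 3-byte lead, need 2 cont bytes. acc=0xC
Byte[12]=97: continuation. acc=(acc<<6)|0x17=0x317
Byte[13]=AA: continuation. acc=(acc<<6)|0x2A=0xC5EA
Completed: cp=U+C5EA (starts at byte 11)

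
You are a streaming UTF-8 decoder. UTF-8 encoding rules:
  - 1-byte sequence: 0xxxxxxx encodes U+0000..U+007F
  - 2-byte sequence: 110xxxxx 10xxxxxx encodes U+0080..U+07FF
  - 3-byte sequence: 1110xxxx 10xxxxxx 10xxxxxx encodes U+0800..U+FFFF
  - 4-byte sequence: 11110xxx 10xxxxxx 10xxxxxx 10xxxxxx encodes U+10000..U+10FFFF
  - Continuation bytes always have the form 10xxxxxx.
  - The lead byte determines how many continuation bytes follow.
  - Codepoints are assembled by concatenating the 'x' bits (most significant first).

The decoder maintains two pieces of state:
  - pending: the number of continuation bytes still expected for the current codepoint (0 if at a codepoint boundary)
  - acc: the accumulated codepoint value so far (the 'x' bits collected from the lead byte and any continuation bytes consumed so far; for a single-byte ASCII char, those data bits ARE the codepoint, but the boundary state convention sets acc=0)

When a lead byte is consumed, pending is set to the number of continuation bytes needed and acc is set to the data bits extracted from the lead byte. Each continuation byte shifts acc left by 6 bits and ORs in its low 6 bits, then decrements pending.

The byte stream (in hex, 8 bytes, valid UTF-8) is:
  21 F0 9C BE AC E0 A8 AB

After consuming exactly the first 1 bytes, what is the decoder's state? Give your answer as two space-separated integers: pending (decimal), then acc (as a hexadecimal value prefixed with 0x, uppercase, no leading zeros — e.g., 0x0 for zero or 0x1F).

Answer: 0 0x0

Derivation:
Byte[0]=21: 1-byte. pending=0, acc=0x0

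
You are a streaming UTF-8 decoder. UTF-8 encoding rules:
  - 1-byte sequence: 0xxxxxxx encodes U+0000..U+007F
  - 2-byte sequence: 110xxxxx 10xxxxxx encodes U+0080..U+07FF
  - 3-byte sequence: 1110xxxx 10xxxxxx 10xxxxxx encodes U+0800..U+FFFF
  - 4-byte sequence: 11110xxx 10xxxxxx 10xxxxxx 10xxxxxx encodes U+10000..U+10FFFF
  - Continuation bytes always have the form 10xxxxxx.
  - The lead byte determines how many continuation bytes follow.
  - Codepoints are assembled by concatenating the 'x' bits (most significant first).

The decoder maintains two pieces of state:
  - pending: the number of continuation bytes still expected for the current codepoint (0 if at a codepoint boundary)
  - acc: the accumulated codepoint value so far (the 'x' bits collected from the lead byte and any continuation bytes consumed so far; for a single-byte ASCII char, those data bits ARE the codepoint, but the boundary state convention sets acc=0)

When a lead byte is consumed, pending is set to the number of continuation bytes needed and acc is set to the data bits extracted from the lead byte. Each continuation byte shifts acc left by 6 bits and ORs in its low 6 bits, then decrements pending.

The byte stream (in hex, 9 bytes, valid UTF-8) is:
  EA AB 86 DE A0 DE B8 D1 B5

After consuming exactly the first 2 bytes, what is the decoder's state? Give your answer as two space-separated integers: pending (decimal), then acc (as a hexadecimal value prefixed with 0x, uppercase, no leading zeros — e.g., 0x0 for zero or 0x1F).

Byte[0]=EA: 3-byte lead. pending=2, acc=0xA
Byte[1]=AB: continuation. acc=(acc<<6)|0x2B=0x2AB, pending=1

Answer: 1 0x2AB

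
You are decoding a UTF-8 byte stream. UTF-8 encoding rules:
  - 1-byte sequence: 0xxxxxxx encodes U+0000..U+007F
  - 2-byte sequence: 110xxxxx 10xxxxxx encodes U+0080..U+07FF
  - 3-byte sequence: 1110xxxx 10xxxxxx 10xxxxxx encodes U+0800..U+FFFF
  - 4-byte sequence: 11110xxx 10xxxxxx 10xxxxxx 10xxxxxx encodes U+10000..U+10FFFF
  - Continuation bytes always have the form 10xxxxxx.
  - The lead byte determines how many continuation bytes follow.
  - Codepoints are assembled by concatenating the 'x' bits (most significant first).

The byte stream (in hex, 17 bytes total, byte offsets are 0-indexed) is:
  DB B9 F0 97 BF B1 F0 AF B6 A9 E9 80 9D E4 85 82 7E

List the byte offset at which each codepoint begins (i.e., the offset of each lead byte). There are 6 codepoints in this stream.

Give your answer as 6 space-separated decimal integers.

Byte[0]=DB: 2-byte lead, need 1 cont bytes. acc=0x1B
Byte[1]=B9: continuation. acc=(acc<<6)|0x39=0x6F9
Completed: cp=U+06F9 (starts at byte 0)
Byte[2]=F0: 4-byte lead, need 3 cont bytes. acc=0x0
Byte[3]=97: continuation. acc=(acc<<6)|0x17=0x17
Byte[4]=BF: continuation. acc=(acc<<6)|0x3F=0x5FF
Byte[5]=B1: continuation. acc=(acc<<6)|0x31=0x17FF1
Completed: cp=U+17FF1 (starts at byte 2)
Byte[6]=F0: 4-byte lead, need 3 cont bytes. acc=0x0
Byte[7]=AF: continuation. acc=(acc<<6)|0x2F=0x2F
Byte[8]=B6: continuation. acc=(acc<<6)|0x36=0xBF6
Byte[9]=A9: continuation. acc=(acc<<6)|0x29=0x2FDA9
Completed: cp=U+2FDA9 (starts at byte 6)
Byte[10]=E9: 3-byte lead, need 2 cont bytes. acc=0x9
Byte[11]=80: continuation. acc=(acc<<6)|0x00=0x240
Byte[12]=9D: continuation. acc=(acc<<6)|0x1D=0x901D
Completed: cp=U+901D (starts at byte 10)
Byte[13]=E4: 3-byte lead, need 2 cont bytes. acc=0x4
Byte[14]=85: continuation. acc=(acc<<6)|0x05=0x105
Byte[15]=82: continuation. acc=(acc<<6)|0x02=0x4142
Completed: cp=U+4142 (starts at byte 13)
Byte[16]=7E: 1-byte ASCII. cp=U+007E

Answer: 0 2 6 10 13 16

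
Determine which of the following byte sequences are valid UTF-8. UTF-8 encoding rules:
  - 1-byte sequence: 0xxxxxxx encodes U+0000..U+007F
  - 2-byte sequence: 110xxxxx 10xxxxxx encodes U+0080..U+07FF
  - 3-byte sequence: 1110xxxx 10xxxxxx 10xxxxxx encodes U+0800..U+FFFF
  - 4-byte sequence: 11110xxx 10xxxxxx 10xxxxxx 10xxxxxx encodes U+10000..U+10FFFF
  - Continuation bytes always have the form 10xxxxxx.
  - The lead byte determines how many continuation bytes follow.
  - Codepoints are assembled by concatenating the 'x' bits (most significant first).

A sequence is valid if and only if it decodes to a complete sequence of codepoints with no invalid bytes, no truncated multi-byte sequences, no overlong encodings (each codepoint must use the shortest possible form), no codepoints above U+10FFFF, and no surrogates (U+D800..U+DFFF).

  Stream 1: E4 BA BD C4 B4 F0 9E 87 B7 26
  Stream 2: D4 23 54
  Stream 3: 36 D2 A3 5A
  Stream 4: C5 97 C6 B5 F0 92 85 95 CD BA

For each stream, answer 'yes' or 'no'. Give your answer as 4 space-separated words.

Answer: yes no yes yes

Derivation:
Stream 1: decodes cleanly. VALID
Stream 2: error at byte offset 1. INVALID
Stream 3: decodes cleanly. VALID
Stream 4: decodes cleanly. VALID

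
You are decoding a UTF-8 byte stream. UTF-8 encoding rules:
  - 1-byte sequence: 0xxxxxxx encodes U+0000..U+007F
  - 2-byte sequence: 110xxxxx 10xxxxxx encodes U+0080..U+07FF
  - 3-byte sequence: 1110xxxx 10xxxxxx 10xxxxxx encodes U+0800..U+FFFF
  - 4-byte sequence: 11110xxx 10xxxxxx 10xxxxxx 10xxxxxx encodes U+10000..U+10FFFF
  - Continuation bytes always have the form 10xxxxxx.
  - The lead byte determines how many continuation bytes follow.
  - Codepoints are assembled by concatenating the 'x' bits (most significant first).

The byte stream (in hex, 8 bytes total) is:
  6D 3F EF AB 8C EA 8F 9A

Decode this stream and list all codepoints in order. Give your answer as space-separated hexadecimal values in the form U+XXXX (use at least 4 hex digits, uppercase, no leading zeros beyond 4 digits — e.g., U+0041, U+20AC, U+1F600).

Byte[0]=6D: 1-byte ASCII. cp=U+006D
Byte[1]=3F: 1-byte ASCII. cp=U+003F
Byte[2]=EF: 3-byte lead, need 2 cont bytes. acc=0xF
Byte[3]=AB: continuation. acc=(acc<<6)|0x2B=0x3EB
Byte[4]=8C: continuation. acc=(acc<<6)|0x0C=0xFACC
Completed: cp=U+FACC (starts at byte 2)
Byte[5]=EA: 3-byte lead, need 2 cont bytes. acc=0xA
Byte[6]=8F: continuation. acc=(acc<<6)|0x0F=0x28F
Byte[7]=9A: continuation. acc=(acc<<6)|0x1A=0xA3DA
Completed: cp=U+A3DA (starts at byte 5)

Answer: U+006D U+003F U+FACC U+A3DA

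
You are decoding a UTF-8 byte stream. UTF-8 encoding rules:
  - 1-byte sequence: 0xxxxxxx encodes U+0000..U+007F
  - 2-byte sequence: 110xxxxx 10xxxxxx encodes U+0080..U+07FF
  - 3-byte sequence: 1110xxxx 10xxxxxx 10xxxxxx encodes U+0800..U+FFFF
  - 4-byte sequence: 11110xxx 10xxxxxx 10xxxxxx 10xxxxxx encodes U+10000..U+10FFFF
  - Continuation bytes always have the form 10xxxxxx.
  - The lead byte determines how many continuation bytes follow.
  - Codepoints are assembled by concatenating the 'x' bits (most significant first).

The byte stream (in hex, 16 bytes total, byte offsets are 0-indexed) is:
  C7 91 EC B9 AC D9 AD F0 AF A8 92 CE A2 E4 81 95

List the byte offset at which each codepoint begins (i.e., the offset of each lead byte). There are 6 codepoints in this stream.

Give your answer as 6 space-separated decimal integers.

Answer: 0 2 5 7 11 13

Derivation:
Byte[0]=C7: 2-byte lead, need 1 cont bytes. acc=0x7
Byte[1]=91: continuation. acc=(acc<<6)|0x11=0x1D1
Completed: cp=U+01D1 (starts at byte 0)
Byte[2]=EC: 3-byte lead, need 2 cont bytes. acc=0xC
Byte[3]=B9: continuation. acc=(acc<<6)|0x39=0x339
Byte[4]=AC: continuation. acc=(acc<<6)|0x2C=0xCE6C
Completed: cp=U+CE6C (starts at byte 2)
Byte[5]=D9: 2-byte lead, need 1 cont bytes. acc=0x19
Byte[6]=AD: continuation. acc=(acc<<6)|0x2D=0x66D
Completed: cp=U+066D (starts at byte 5)
Byte[7]=F0: 4-byte lead, need 3 cont bytes. acc=0x0
Byte[8]=AF: continuation. acc=(acc<<6)|0x2F=0x2F
Byte[9]=A8: continuation. acc=(acc<<6)|0x28=0xBE8
Byte[10]=92: continuation. acc=(acc<<6)|0x12=0x2FA12
Completed: cp=U+2FA12 (starts at byte 7)
Byte[11]=CE: 2-byte lead, need 1 cont bytes. acc=0xE
Byte[12]=A2: continuation. acc=(acc<<6)|0x22=0x3A2
Completed: cp=U+03A2 (starts at byte 11)
Byte[13]=E4: 3-byte lead, need 2 cont bytes. acc=0x4
Byte[14]=81: continuation. acc=(acc<<6)|0x01=0x101
Byte[15]=95: continuation. acc=(acc<<6)|0x15=0x4055
Completed: cp=U+4055 (starts at byte 13)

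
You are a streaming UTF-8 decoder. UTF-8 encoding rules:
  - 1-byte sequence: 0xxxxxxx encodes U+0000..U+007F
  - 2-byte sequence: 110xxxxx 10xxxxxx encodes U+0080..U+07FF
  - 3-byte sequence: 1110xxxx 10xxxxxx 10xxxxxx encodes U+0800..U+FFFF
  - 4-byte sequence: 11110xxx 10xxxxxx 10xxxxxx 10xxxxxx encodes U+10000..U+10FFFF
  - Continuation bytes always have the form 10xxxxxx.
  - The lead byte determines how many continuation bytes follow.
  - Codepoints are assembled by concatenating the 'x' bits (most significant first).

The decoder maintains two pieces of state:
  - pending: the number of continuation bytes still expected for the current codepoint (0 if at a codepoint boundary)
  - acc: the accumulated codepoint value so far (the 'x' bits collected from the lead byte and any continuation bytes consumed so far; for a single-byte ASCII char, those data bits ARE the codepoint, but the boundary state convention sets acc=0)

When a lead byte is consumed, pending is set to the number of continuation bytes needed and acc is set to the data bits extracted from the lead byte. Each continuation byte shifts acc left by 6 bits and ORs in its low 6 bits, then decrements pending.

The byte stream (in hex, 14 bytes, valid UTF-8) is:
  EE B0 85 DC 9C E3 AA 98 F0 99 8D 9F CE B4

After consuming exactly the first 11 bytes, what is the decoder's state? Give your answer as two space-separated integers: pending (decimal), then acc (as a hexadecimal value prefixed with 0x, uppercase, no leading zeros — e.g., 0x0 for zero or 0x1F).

Byte[0]=EE: 3-byte lead. pending=2, acc=0xE
Byte[1]=B0: continuation. acc=(acc<<6)|0x30=0x3B0, pending=1
Byte[2]=85: continuation. acc=(acc<<6)|0x05=0xEC05, pending=0
Byte[3]=DC: 2-byte lead. pending=1, acc=0x1C
Byte[4]=9C: continuation. acc=(acc<<6)|0x1C=0x71C, pending=0
Byte[5]=E3: 3-byte lead. pending=2, acc=0x3
Byte[6]=AA: continuation. acc=(acc<<6)|0x2A=0xEA, pending=1
Byte[7]=98: continuation. acc=(acc<<6)|0x18=0x3A98, pending=0
Byte[8]=F0: 4-byte lead. pending=3, acc=0x0
Byte[9]=99: continuation. acc=(acc<<6)|0x19=0x19, pending=2
Byte[10]=8D: continuation. acc=(acc<<6)|0x0D=0x64D, pending=1

Answer: 1 0x64D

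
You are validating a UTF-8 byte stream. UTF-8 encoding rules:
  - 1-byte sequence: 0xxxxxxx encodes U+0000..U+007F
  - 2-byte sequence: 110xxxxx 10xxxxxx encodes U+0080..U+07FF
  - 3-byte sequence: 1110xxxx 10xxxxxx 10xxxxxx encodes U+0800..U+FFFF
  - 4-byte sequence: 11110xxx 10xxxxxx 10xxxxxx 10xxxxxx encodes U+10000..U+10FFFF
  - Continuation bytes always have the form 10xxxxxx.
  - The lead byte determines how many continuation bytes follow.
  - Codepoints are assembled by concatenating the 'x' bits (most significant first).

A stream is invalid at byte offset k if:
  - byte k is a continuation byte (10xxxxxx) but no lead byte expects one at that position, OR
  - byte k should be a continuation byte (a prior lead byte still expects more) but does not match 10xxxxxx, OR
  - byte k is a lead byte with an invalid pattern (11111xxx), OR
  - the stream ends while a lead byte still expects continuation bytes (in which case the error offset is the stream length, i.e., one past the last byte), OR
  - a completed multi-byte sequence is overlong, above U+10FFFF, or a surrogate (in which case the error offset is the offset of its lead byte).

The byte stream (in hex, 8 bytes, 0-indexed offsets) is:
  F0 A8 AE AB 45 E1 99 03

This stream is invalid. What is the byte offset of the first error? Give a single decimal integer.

Answer: 7

Derivation:
Byte[0]=F0: 4-byte lead, need 3 cont bytes. acc=0x0
Byte[1]=A8: continuation. acc=(acc<<6)|0x28=0x28
Byte[2]=AE: continuation. acc=(acc<<6)|0x2E=0xA2E
Byte[3]=AB: continuation. acc=(acc<<6)|0x2B=0x28BAB
Completed: cp=U+28BAB (starts at byte 0)
Byte[4]=45: 1-byte ASCII. cp=U+0045
Byte[5]=E1: 3-byte lead, need 2 cont bytes. acc=0x1
Byte[6]=99: continuation. acc=(acc<<6)|0x19=0x59
Byte[7]=03: expected 10xxxxxx continuation. INVALID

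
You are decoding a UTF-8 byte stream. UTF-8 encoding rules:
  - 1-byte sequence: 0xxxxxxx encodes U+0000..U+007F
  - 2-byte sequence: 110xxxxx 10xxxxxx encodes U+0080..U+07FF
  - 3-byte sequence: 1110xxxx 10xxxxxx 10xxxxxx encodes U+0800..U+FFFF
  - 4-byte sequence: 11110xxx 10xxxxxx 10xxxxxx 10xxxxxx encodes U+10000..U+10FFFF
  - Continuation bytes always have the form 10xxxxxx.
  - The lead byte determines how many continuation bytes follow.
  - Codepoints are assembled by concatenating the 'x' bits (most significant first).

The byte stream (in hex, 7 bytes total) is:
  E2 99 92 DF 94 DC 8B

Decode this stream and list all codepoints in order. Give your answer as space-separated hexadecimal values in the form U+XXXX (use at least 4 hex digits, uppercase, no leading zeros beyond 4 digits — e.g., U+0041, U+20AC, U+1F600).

Answer: U+2652 U+07D4 U+070B

Derivation:
Byte[0]=E2: 3-byte lead, need 2 cont bytes. acc=0x2
Byte[1]=99: continuation. acc=(acc<<6)|0x19=0x99
Byte[2]=92: continuation. acc=(acc<<6)|0x12=0x2652
Completed: cp=U+2652 (starts at byte 0)
Byte[3]=DF: 2-byte lead, need 1 cont bytes. acc=0x1F
Byte[4]=94: continuation. acc=(acc<<6)|0x14=0x7D4
Completed: cp=U+07D4 (starts at byte 3)
Byte[5]=DC: 2-byte lead, need 1 cont bytes. acc=0x1C
Byte[6]=8B: continuation. acc=(acc<<6)|0x0B=0x70B
Completed: cp=U+070B (starts at byte 5)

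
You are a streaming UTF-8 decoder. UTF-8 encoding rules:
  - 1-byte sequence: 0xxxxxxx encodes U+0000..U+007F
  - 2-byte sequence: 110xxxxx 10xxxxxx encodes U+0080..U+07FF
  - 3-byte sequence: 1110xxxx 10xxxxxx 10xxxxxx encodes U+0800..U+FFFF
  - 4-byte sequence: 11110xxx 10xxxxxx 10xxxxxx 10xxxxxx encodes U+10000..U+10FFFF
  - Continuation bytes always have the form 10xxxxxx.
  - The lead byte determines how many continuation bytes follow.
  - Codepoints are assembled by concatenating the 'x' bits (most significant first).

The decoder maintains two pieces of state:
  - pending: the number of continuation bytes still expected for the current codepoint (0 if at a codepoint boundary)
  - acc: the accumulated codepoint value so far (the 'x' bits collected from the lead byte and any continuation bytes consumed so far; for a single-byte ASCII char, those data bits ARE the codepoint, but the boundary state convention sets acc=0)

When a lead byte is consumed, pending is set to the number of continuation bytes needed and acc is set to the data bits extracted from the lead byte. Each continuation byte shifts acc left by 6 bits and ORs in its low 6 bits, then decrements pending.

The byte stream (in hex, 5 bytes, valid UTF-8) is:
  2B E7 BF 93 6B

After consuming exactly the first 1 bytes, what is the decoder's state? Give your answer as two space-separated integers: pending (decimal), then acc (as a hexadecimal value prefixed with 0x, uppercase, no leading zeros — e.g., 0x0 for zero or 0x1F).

Byte[0]=2B: 1-byte. pending=0, acc=0x0

Answer: 0 0x0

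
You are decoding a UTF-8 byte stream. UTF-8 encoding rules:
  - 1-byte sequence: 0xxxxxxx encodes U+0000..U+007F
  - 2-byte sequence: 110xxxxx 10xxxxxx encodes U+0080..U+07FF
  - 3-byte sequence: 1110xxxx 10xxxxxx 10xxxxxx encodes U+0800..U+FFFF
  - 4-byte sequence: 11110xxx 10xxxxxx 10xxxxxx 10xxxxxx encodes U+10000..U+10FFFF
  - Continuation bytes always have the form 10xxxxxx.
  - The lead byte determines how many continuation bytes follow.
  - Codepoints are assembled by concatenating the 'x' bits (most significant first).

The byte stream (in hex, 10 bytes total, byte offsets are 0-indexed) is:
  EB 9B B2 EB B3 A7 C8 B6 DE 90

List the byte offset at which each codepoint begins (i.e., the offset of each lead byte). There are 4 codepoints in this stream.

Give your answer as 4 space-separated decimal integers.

Byte[0]=EB: 3-byte lead, need 2 cont bytes. acc=0xB
Byte[1]=9B: continuation. acc=(acc<<6)|0x1B=0x2DB
Byte[2]=B2: continuation. acc=(acc<<6)|0x32=0xB6F2
Completed: cp=U+B6F2 (starts at byte 0)
Byte[3]=EB: 3-byte lead, need 2 cont bytes. acc=0xB
Byte[4]=B3: continuation. acc=(acc<<6)|0x33=0x2F3
Byte[5]=A7: continuation. acc=(acc<<6)|0x27=0xBCE7
Completed: cp=U+BCE7 (starts at byte 3)
Byte[6]=C8: 2-byte lead, need 1 cont bytes. acc=0x8
Byte[7]=B6: continuation. acc=(acc<<6)|0x36=0x236
Completed: cp=U+0236 (starts at byte 6)
Byte[8]=DE: 2-byte lead, need 1 cont bytes. acc=0x1E
Byte[9]=90: continuation. acc=(acc<<6)|0x10=0x790
Completed: cp=U+0790 (starts at byte 8)

Answer: 0 3 6 8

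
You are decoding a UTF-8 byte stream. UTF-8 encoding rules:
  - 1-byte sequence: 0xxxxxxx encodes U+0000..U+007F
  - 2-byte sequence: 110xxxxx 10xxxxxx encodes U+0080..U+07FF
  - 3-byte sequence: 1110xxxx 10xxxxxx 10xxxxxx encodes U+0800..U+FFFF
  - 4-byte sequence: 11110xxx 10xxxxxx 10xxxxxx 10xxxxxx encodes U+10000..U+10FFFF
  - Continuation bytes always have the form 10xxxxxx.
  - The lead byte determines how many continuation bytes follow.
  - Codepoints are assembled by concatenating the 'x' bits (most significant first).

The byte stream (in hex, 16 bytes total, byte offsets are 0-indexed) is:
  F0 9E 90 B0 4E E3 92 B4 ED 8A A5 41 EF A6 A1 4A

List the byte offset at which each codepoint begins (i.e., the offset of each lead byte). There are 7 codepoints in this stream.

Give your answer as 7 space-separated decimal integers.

Answer: 0 4 5 8 11 12 15

Derivation:
Byte[0]=F0: 4-byte lead, need 3 cont bytes. acc=0x0
Byte[1]=9E: continuation. acc=(acc<<6)|0x1E=0x1E
Byte[2]=90: continuation. acc=(acc<<6)|0x10=0x790
Byte[3]=B0: continuation. acc=(acc<<6)|0x30=0x1E430
Completed: cp=U+1E430 (starts at byte 0)
Byte[4]=4E: 1-byte ASCII. cp=U+004E
Byte[5]=E3: 3-byte lead, need 2 cont bytes. acc=0x3
Byte[6]=92: continuation. acc=(acc<<6)|0x12=0xD2
Byte[7]=B4: continuation. acc=(acc<<6)|0x34=0x34B4
Completed: cp=U+34B4 (starts at byte 5)
Byte[8]=ED: 3-byte lead, need 2 cont bytes. acc=0xD
Byte[9]=8A: continuation. acc=(acc<<6)|0x0A=0x34A
Byte[10]=A5: continuation. acc=(acc<<6)|0x25=0xD2A5
Completed: cp=U+D2A5 (starts at byte 8)
Byte[11]=41: 1-byte ASCII. cp=U+0041
Byte[12]=EF: 3-byte lead, need 2 cont bytes. acc=0xF
Byte[13]=A6: continuation. acc=(acc<<6)|0x26=0x3E6
Byte[14]=A1: continuation. acc=(acc<<6)|0x21=0xF9A1
Completed: cp=U+F9A1 (starts at byte 12)
Byte[15]=4A: 1-byte ASCII. cp=U+004A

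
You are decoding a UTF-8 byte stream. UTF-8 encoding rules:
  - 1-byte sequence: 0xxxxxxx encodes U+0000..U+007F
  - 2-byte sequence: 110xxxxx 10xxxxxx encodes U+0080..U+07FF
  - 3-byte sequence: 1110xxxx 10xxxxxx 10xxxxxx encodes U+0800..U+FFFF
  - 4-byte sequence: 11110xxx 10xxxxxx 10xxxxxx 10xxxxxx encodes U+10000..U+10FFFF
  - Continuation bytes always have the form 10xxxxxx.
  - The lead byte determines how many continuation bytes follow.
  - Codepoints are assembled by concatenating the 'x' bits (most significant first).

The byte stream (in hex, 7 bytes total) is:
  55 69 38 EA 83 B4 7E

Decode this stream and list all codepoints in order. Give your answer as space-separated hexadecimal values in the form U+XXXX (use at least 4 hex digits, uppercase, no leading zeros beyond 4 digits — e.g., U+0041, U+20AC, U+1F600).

Byte[0]=55: 1-byte ASCII. cp=U+0055
Byte[1]=69: 1-byte ASCII. cp=U+0069
Byte[2]=38: 1-byte ASCII. cp=U+0038
Byte[3]=EA: 3-byte lead, need 2 cont bytes. acc=0xA
Byte[4]=83: continuation. acc=(acc<<6)|0x03=0x283
Byte[5]=B4: continuation. acc=(acc<<6)|0x34=0xA0F4
Completed: cp=U+A0F4 (starts at byte 3)
Byte[6]=7E: 1-byte ASCII. cp=U+007E

Answer: U+0055 U+0069 U+0038 U+A0F4 U+007E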